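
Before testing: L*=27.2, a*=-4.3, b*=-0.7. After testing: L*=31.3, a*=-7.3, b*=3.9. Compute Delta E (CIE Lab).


dL = 31.3 - 27.2 = 4.1
da = -7.3 - (-4.3) = -3.0
db = 3.9 - (-0.7) = 4.6
dE = sqrt((4.1)^2 + (-3.0)^2 + (4.6)^2) = 6.85


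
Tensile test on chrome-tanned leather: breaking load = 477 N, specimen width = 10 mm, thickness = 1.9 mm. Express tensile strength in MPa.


25.11 MPa


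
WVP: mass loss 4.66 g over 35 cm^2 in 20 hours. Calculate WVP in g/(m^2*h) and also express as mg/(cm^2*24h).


WVP = 66.57 g/(m^2*h)
Daily rate = 159.77 mg/(cm^2*24h)


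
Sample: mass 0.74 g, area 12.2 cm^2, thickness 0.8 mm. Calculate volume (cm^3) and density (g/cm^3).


Thickness in cm = 0.8 / 10 = 0.08 cm
Volume = 12.2 x 0.08 = 0.976 cm^3
Density = 0.74 / 0.976 = 0.758 g/cm^3


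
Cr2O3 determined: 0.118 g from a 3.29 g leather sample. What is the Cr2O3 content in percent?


Cr2O3% = 0.118 / 3.29 x 100
Cr2O3% = 3.59%


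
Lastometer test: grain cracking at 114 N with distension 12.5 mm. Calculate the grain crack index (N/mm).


Grain crack index = force / distension
Index = 114 / 12.5 = 9.1 N/mm


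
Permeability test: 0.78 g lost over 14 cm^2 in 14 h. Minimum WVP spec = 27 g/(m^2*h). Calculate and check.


WVP = 39.80 g/(m^2*h)
Meets specification: Yes

WVP = 0.78 / (14 x 14) x 10000 = 39.80 g/(m^2*h)
Minimum: 27 g/(m^2*h)
Meets spec: Yes


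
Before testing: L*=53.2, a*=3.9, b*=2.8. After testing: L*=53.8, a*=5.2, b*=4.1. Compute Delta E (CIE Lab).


Delta E = 1.93


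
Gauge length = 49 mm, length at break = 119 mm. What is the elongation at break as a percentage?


142.9%

Extension = 119 - 49 = 70 mm
Elongation = 70 / 49 x 100 = 142.9%


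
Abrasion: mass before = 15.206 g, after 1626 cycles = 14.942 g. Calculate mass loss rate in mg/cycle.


Mass loss = 15.206 - 14.942 = 0.264 g
Rate = 0.264 / 1626 x 1000 = 0.162 mg/cycle


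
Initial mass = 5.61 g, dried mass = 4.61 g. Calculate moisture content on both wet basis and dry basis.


Moisture lost = 5.61 - 4.61 = 1.00 g
Wet basis MC = 1.00 / 5.61 x 100 = 17.8%
Dry basis MC = 1.00 / 4.61 x 100 = 21.7%


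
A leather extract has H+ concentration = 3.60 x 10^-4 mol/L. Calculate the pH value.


pH = 3.44

pH = -log10[H+]
pH = -log10(3.60 x 10^-4) = 3.44


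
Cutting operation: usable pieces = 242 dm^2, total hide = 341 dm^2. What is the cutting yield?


Yield = usable / total x 100
Yield = 242 / 341 x 100 = 71.0%


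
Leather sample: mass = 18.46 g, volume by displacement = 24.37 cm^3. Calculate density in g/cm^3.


0.757 g/cm^3

Density = mass / volume
Density = 18.46 / 24.37 = 0.757 g/cm^3


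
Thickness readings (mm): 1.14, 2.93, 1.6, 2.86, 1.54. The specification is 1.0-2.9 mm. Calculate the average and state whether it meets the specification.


Average = 2.01 mm
Within specification: Yes

Sum = 10.07
Average = 10.07 / 5 = 2.01 mm
Specification range: 1.0 to 2.9 mm
Within spec: Yes


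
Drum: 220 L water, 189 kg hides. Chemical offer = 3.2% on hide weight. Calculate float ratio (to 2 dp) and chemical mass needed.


Float ratio = 1.16
Chemical needed = 6.048 kg

Float ratio = 220 / 189 = 1.16
Chemical = 189 x 3.2 / 100 = 6.048 kg


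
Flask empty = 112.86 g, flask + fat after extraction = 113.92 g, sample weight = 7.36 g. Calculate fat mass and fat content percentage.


Fat mass = 1.06 g
Fat content = 14.4%

Fat mass = 113.92 - 112.86 = 1.06 g
Fat% = 1.06 / 7.36 x 100 = 14.4%


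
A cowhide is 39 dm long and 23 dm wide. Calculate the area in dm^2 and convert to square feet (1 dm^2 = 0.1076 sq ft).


Area = 39 x 23 = 897 dm^2
Conversion: 897 x 0.1076 = 96.52 sq ft


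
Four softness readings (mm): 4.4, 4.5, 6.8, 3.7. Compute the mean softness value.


Sum = 4.4 + 4.5 + 6.8 + 3.7
Mean = 19.4 / 4 = 4.85 mm


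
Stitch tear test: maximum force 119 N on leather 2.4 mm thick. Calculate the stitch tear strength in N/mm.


49.6 N/mm

Stitch tear strength = force / thickness
STS = 119 / 2.4 = 49.6 N/mm


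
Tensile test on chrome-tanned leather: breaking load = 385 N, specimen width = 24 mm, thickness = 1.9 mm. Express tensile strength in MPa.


8.44 MPa

Cross-section = 24 x 1.9 = 45.6 mm^2
TS = 385 / 45.6 = 8.44 MPa
(1 N/mm^2 = 1 MPa)


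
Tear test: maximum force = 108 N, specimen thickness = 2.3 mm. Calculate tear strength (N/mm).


47.0 N/mm

Tear strength = force / thickness
Tear = 108 / 2.3 = 47.0 N/mm


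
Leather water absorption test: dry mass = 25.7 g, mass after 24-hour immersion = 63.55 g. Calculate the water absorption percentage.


147.3%


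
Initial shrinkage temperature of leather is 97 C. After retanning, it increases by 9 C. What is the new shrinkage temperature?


New Ts = 97 + 9 = 106 C


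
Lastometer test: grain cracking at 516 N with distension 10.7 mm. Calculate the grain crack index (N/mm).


48.2 N/mm

Grain crack index = force / distension
Index = 516 / 10.7 = 48.2 N/mm


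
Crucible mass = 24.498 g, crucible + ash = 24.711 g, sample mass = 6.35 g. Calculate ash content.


Ash mass = 24.711 - 24.498 = 0.213 g
Ash% = 0.213 / 6.35 x 100 = 3.35%


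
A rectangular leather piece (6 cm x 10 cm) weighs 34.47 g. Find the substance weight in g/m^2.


Area = 6 x 10 = 60 cm^2
SW = 34.47 / 60 x 10000 = 5745.0 g/m^2


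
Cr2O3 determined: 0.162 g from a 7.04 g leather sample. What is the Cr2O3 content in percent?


Cr2O3% = 0.162 / 7.04 x 100
Cr2O3% = 2.30%


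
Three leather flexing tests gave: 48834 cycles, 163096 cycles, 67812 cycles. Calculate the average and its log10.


Average = 93247 cycles
log10 = 4.97


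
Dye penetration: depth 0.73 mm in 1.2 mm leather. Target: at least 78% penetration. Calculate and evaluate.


Penetration = 60.8%
Meets target: No

Penetration = 0.73 / 1.2 x 100 = 60.8%
Target: 78%
Meets target: No


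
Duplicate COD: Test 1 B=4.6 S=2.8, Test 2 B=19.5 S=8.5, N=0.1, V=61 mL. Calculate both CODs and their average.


COD1 = 23.6 mg/L
COD2 = 144.3 mg/L
Average = 84.0 mg/L


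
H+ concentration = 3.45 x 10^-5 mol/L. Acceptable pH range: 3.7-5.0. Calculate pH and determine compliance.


pH = -log10(3.45 x 10^-5) = 4.46
Range: 3.7 to 5.0
Compliant: Yes


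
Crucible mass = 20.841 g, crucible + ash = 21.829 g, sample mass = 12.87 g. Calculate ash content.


Ash mass = 0.988 g
Ash content = 7.68%


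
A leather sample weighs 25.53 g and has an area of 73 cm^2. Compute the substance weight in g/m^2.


3497.3 g/m^2

Substance weight = mass / area x 10000
SW = 25.53 / 73 x 10000
SW = 3497.3 g/m^2


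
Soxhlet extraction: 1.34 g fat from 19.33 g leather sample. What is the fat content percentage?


6.9%

Fat content = 1.34 / 19.33 x 100
Fat = 6.9%


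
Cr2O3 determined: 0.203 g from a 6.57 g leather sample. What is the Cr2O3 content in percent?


3.09%

Cr2O3% = 0.203 / 6.57 x 100
Cr2O3% = 3.09%


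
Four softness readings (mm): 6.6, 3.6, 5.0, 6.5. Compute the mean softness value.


Sum = 6.6 + 3.6 + 5.0 + 6.5
Mean = 21.7 / 4 = 5.43 mm


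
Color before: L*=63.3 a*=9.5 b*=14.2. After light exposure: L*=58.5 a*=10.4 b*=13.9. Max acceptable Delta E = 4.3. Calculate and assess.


Delta E = 4.89
Passes: No

dL = -4.8, da = 0.9, db = -0.3
dE = sqrt((-4.8)^2 + (0.9)^2 + (-0.3)^2) = 4.89
Max = 4.3
Passes: No


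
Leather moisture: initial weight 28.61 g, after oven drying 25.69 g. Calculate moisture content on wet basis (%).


10.2%

Moisture = 28.61 - 25.69 = 2.92 g
MC = 2.92 / 28.61 x 100 = 10.2%


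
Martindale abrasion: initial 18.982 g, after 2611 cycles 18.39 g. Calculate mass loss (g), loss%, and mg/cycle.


Mass loss = 0.592 g
Loss = 3.12%
Rate = 0.227 mg/cycle


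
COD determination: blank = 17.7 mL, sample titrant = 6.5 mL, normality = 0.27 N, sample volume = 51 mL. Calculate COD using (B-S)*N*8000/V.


COD = (17.7 - 6.5) x 0.27 x 8000 / 51
COD = 11.2 x 0.27 x 8000 / 51
COD = 474.4 mg/L


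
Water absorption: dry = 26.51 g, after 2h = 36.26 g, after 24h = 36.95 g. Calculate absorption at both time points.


2h absorption = 36.8%
24h absorption = 39.4%

WA (2h) = (36.26 - 26.51) / 26.51 x 100 = 36.8%
WA (24h) = (36.95 - 26.51) / 26.51 x 100 = 39.4%


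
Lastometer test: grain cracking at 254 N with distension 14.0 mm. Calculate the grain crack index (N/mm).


Grain crack index = force / distension
Index = 254 / 14.0 = 18.1 N/mm


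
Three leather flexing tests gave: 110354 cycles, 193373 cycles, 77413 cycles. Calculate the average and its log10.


Average = (110354 + 193373 + 77413) / 3 = 127047 cycles
log10(127047) = 5.10


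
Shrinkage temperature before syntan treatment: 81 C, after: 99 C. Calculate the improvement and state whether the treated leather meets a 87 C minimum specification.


Improvement = 99 - 81 = 18 C
Spec check: 99 C >= 87 C? Yes


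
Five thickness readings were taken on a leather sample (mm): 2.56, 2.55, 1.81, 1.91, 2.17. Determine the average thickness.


Sum = 2.56 + 2.55 + 1.81 + 1.91 + 2.17 = 11.00
Average = 11.00 / 5 = 2.20 mm


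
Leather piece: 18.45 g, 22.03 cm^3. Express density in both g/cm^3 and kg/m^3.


0.837 g/cm^3
837 kg/m^3

Density = 18.45 / 22.03 = 0.837 g/cm^3
Convert: 0.837 x 1000 = 837 kg/m^3


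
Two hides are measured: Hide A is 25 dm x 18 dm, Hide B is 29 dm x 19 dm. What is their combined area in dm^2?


Hide A area = 25 x 18 = 450 dm^2
Hide B area = 29 x 19 = 551 dm^2
Total = 450 + 551 = 1001 dm^2


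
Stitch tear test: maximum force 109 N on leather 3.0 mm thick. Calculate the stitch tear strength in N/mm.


36.3 N/mm

Stitch tear strength = force / thickness
STS = 109 / 3.0 = 36.3 N/mm


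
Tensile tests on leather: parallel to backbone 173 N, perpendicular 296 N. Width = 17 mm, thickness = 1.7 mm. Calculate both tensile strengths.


Area = 17 x 1.7 = 28.9 mm^2
TS (parallel) = 173 / 28.9 = 5.99 N/mm^2
TS (perpendicular) = 296 / 28.9 = 10.24 N/mm^2


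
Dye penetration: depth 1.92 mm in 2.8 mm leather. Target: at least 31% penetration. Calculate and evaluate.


Penetration = 68.6%
Meets target: Yes


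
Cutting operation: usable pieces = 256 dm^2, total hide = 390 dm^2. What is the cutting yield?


Yield = usable / total x 100
Yield = 256 / 390 x 100 = 65.6%


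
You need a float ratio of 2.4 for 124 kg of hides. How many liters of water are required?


Water = hide weight x target ratio
Water = 124 x 2.4 = 297.6 L


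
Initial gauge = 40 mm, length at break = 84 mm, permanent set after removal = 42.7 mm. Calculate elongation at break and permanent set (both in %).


Elongation at break = (84 - 40) / 40 x 100 = 110.0%
Permanent set = (42.7 - 40) / 40 x 100 = 6.8%


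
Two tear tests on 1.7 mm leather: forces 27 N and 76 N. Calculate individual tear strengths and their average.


Tear 1 = 15.9 N/mm
Tear 2 = 44.7 N/mm
Average = 30.3 N/mm

Tear 1 = 27 / 1.7 = 15.9 N/mm
Tear 2 = 76 / 1.7 = 44.7 N/mm
Average = (15.9 + 44.7) / 2 = 30.3 N/mm


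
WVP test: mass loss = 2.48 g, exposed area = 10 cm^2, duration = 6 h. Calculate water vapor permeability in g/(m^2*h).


WVP = mass_loss / (area x time) x 10000
WVP = 2.48 / (10 x 6) x 10000
WVP = 2.48 / 60 x 10000 = 413.33 g/(m^2*h)


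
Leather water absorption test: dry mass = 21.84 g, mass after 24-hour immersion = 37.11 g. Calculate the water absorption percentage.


Water absorbed = 37.11 - 21.84 = 15.27 g
WA% = 15.27 / 21.84 x 100 = 69.9%


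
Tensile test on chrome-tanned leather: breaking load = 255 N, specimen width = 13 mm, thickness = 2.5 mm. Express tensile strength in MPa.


Cross-section = 13 x 2.5 = 32.5 mm^2
TS = 255 / 32.5 = 7.85 MPa
(1 N/mm^2 = 1 MPa)


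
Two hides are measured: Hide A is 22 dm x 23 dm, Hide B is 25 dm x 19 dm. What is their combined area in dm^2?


981 dm^2

Hide A area = 22 x 23 = 506 dm^2
Hide B area = 25 x 19 = 475 dm^2
Total = 506 + 475 = 981 dm^2


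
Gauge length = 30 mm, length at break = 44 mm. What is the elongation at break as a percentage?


Extension = 44 - 30 = 14 mm
Elongation = 14 / 30 x 100 = 46.7%


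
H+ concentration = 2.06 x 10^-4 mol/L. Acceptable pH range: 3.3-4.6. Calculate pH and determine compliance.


pH = 3.69
Compliant: Yes


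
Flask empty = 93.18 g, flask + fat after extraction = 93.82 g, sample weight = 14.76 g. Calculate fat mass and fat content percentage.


Fat mass = 93.82 - 93.18 = 0.64 g
Fat% = 0.64 / 14.76 x 100 = 4.3%


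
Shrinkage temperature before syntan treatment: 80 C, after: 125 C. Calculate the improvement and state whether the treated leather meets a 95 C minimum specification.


Improvement = 125 - 80 = 45 C
Spec check: 125 C >= 95 C? Yes


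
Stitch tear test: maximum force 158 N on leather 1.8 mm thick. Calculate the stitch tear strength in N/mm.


87.8 N/mm

Stitch tear strength = force / thickness
STS = 158 / 1.8 = 87.8 N/mm


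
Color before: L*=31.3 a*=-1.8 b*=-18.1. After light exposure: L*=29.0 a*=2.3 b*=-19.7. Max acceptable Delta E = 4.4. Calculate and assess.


Delta E = 4.97
Passes: No


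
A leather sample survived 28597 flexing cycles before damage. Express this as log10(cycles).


log10(28597) = 4.46


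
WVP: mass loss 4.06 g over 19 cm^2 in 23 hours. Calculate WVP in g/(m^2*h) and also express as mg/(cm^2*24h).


WVP = 92.91 g/(m^2*h)
Daily rate = 222.97 mg/(cm^2*24h)

WVP = 4.06 / (19 x 23) x 10000 = 92.91 g/(m^2*h)
Mass loss in mg = 4.06 x 1000 = 4060 mg
Per cm^2 per 24h in mg: 4060 x 24 / (19 x 23) = 97440 / 437 = 222.97 mg/(cm^2*24h)


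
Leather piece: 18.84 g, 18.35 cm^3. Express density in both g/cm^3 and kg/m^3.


Density = 18.84 / 18.35 = 1.027 g/cm^3
Convert: 1.027 x 1000 = 1027 kg/m^3


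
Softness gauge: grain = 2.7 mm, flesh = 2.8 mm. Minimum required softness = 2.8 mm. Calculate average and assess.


Average softness = 2.75 mm
Meets requirement: No

Average = (2.7 + 2.8) / 2 = 2.75 mm
Minimum = 2.8 mm
Meets requirement: No


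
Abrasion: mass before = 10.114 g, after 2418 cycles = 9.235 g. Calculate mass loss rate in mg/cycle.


Mass loss = 10.114 - 9.235 = 0.879 g
Rate = 0.879 / 2418 x 1000 = 0.364 mg/cycle


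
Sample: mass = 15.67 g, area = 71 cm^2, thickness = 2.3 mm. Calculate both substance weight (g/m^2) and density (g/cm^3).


SW = 15.67 / 71 x 10000 = 2207.0 g/m^2
Volume = 71 x 2.3 / 10 = 16.33 cm^3
Density = 15.67 / 16.33 = 0.960 g/cm^3


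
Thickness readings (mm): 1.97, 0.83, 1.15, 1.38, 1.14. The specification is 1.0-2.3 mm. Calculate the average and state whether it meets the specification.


Average = 1.29 mm
Within specification: Yes


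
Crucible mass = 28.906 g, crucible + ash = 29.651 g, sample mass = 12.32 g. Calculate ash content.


Ash mass = 29.651 - 28.906 = 0.745 g
Ash% = 0.745 / 12.32 x 100 = 6.05%


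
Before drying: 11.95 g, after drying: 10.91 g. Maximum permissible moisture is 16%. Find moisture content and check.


MC = (11.95 - 10.91) / 11.95 x 100 = 8.7%
Maximum: 16%
Acceptable: Yes


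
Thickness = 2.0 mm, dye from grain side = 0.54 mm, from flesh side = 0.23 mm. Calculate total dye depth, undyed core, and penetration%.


Total dyed = 0.77 mm
Undyed core = 1.23 mm
Penetration = 38.5%


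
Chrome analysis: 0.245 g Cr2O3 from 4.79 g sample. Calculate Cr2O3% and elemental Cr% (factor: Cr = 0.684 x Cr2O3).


Cr2O3 = 5.11%
Cr = 3.50%

Cr2O3% = 0.245 / 4.79 x 100 = 5.11%
Cr% = 5.11 x 0.684 = 3.50%


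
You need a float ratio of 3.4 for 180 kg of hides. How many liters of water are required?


612.0 L

Water = hide weight x target ratio
Water = 180 x 3.4 = 612.0 L


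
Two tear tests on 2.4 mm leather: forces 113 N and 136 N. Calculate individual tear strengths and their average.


Tear 1 = 113 / 2.4 = 47.1 N/mm
Tear 2 = 136 / 2.4 = 56.7 N/mm
Average = (47.1 + 56.7) / 2 = 51.9 N/mm


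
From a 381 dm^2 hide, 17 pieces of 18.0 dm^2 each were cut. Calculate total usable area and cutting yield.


Total usable = 17 x 18.0 = 306.0 dm^2
Yield = 306.0 / 381 x 100 = 80.3%


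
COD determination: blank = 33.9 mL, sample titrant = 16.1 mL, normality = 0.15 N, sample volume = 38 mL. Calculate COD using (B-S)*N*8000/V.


562.1 mg/L

COD = (33.9 - 16.1) x 0.15 x 8000 / 38
COD = 17.8 x 0.15 x 8000 / 38
COD = 562.1 mg/L


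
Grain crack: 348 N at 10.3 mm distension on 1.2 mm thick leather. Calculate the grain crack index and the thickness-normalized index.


Crack index = 33.8 N/mm
Normalized index = 28.2 N/mm per mm


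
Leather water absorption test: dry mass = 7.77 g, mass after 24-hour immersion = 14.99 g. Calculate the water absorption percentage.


92.9%

Water absorbed = 14.99 - 7.77 = 7.22 g
WA% = 7.22 / 7.77 x 100 = 92.9%


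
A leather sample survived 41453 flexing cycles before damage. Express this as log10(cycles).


log10(41453) = 4.62


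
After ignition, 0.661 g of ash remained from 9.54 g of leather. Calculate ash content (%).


6.93%


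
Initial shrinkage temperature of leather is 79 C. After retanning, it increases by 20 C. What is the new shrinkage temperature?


99 C

New Ts = 79 + 20 = 99 C


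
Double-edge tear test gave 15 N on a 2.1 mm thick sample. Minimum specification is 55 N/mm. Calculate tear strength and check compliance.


Tear strength = 7.1 N/mm
Compliant: No

Tear strength = 15 / 2.1 = 7.1 N/mm
Required minimum = 55 N/mm
Compliant: No


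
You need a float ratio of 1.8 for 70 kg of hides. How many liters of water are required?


Water = hide weight x target ratio
Water = 70 x 1.8 = 126.0 L


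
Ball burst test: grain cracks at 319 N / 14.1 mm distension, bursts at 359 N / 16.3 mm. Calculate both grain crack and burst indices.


Crack index = 22.6 N/mm
Burst index = 22.0 N/mm


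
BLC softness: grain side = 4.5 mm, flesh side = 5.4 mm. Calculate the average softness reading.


Average = (4.5 + 5.4) / 2
Average = 4.95 mm


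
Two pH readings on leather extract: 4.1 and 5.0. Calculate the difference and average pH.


Difference = 0.9
Average pH = 4.55

Difference = |4.1 - 5.0| = 0.9
Average = (4.1 + 5.0) / 2 = 4.55


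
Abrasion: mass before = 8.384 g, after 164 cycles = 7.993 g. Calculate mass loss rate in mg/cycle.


2.384 mg/cycle

Mass loss = 8.384 - 7.993 = 0.391 g
Rate = 0.391 / 164 x 1000 = 2.384 mg/cycle


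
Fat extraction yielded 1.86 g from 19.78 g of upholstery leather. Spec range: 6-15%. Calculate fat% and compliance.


Fat% = 1.86 / 19.78 x 100 = 9.4%
Spec range: 6-15%
Compliant: Yes


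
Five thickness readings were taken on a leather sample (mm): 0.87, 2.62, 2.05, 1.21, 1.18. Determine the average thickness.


1.59 mm

Sum = 0.87 + 2.62 + 2.05 + 1.21 + 1.18 = 7.93
Average = 7.93 / 5 = 1.59 mm


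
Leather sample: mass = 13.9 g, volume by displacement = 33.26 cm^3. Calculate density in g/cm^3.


0.418 g/cm^3

Density = mass / volume
Density = 13.9 / 33.26 = 0.418 g/cm^3


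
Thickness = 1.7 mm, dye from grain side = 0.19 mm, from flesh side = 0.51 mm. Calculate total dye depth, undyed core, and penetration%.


Total dyed = 0.19 + 0.51 = 0.70 mm
Undyed core = 1.7 - 0.70 = 1.00 mm
Penetration = 0.70 / 1.7 x 100 = 41.2%


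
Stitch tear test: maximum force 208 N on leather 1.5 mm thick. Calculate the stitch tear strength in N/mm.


138.7 N/mm


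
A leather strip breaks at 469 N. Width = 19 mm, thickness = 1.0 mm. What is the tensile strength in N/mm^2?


24.68 N/mm^2


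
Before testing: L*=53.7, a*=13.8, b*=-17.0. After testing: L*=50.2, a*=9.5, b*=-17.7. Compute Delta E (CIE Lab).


Delta E = 5.59

dL = 50.2 - 53.7 = -3.5
da = 9.5 - 13.8 = -4.3
db = -17.7 - (-17.0) = -0.7
dE = sqrt((-3.5)^2 + (-4.3)^2 + (-0.7)^2) = 5.59


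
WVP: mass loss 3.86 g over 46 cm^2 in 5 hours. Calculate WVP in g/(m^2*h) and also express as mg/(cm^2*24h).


WVP = 3.86 / (46 x 5) x 10000 = 167.83 g/(m^2*h)
Mass loss in mg = 3.86 x 1000 = 3860 mg
Per cm^2 per 24h in mg: 3860 x 24 / (46 x 5) = 92640 / 230 = 402.78 mg/(cm^2*24h)


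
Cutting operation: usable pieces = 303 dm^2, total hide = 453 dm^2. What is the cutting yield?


66.9%

Yield = usable / total x 100
Yield = 303 / 453 x 100 = 66.9%


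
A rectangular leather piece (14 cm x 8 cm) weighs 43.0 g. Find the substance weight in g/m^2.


3839.3 g/m^2

Area = 14 x 8 = 112 cm^2
SW = 43.0 / 112 x 10000 = 3839.3 g/m^2


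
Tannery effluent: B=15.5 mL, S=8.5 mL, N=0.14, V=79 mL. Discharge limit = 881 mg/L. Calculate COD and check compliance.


COD = (15.5 - 8.5) x 0.14 x 8000 / 79 = 99.2 mg/L
Limit: 881 mg/L
Compliant: Yes


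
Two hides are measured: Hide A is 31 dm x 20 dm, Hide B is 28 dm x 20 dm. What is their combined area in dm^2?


1180 dm^2


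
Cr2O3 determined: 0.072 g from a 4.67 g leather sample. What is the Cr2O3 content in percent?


Cr2O3% = 0.072 / 4.67 x 100
Cr2O3% = 1.54%


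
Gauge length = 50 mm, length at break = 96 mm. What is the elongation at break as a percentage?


92.0%


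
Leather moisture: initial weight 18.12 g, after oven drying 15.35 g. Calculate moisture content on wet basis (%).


15.3%

Moisture = 18.12 - 15.35 = 2.77 g
MC = 2.77 / 18.12 x 100 = 15.3%


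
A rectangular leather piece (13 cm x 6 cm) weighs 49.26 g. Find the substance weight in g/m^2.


6315.4 g/m^2

Area = 13 x 6 = 78 cm^2
SW = 49.26 / 78 x 10000 = 6315.4 g/m^2


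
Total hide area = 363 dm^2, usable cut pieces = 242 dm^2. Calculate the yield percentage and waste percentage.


Yield = 242 / 363 x 100 = 66.7%
Waste = 363 - 242 = 121 dm^2
Waste% = 100 - 66.7 = 33.3%


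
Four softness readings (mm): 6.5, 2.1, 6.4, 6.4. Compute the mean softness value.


Sum = 6.5 + 2.1 + 6.4 + 6.4
Mean = 21.4 / 4 = 5.35 mm


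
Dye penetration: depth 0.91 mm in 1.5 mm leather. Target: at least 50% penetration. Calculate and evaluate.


Penetration = 60.7%
Meets target: Yes

Penetration = 0.91 / 1.5 x 100 = 60.7%
Target: 50%
Meets target: Yes


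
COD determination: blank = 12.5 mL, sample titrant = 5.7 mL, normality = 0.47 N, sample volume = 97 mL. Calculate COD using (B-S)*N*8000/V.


COD = (12.5 - 5.7) x 0.47 x 8000 / 97
COD = 6.8 x 0.47 x 8000 / 97
COD = 263.6 mg/L


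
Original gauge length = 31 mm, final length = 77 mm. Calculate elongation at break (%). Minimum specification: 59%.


Extension = 77 - 31 = 46 mm
Elongation = 46 / 31 x 100 = 148.4%
Minimum required: 59%
Meets specification: Yes


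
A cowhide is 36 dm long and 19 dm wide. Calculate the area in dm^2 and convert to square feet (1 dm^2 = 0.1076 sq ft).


Area = 36 x 19 = 684 dm^2
Conversion: 684 x 0.1076 = 73.60 sq ft


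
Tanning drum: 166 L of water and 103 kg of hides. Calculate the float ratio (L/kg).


Float ratio = water / hide weight
Ratio = 166 / 103 = 1.6


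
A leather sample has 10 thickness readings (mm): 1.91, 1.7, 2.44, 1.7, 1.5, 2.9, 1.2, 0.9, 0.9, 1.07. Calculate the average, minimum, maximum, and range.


Sum = 16.22
Average = 16.22 / 10 = 1.62 mm
Minimum = 0.9 mm
Maximum = 2.9 mm
Range = 2.9 - 0.9 = 2.00 mm


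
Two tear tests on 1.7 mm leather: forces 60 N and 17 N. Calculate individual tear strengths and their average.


Tear 1 = 60 / 1.7 = 35.3 N/mm
Tear 2 = 17 / 1.7 = 10.0 N/mm
Average = (35.3 + 10.0) / 2 = 22.7 N/mm


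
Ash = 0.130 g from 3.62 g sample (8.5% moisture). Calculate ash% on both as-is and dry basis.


As-is ash = 3.59%
Dry-basis ash = 3.92%

As-is ash% = 0.130 / 3.62 x 100 = 3.59%
Dry mass = 3.62 x (100 - 8.5) / 100 = 3.3123 g
Dry-basis ash% = 0.130 / 3.3123 x 100 = 3.92%


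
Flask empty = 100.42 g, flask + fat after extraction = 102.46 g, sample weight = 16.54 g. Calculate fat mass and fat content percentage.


Fat mass = 2.04 g
Fat content = 12.3%


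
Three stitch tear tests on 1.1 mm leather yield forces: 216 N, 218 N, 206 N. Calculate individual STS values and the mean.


STS1 = 196.4 N/mm
STS2 = 198.2 N/mm
STS3 = 187.3 N/mm
Mean = 194.0 N/mm

STS1 = 216 / 1.1 = 196.4 N/mm
STS2 = 218 / 1.1 = 198.2 N/mm
STS3 = 206 / 1.1 = 187.3 N/mm
Mean = (196.4 + 198.2 + 187.3) / 3 = 194.0 N/mm


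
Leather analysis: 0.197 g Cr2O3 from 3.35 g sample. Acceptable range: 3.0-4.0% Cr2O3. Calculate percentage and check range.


Cr2O3 = 5.88%
Within range: No

Cr2O3% = 0.197 / 3.35 x 100 = 5.88%
Acceptable range: 3.0 to 4.0%
Within range: No


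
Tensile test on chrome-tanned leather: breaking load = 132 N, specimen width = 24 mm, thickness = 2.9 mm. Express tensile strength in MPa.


1.90 MPa

Cross-section = 24 x 2.9 = 69.6 mm^2
TS = 132 / 69.6 = 1.90 MPa
(1 N/mm^2 = 1 MPa)


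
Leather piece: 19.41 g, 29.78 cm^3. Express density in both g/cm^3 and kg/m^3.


0.652 g/cm^3
652 kg/m^3


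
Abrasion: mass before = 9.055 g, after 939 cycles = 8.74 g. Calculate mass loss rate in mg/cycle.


0.335 mg/cycle

Mass loss = 9.055 - 8.74 = 0.315 g
Rate = 0.315 / 939 x 1000 = 0.335 mg/cycle


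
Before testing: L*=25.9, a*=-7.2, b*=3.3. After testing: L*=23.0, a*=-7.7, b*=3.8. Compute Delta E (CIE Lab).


dL = 23.0 - 25.9 = -2.9
da = -7.7 - (-7.2) = -0.5
db = 3.8 - 3.3 = 0.5
dE = sqrt((-2.9)^2 + (-0.5)^2 + (0.5)^2) = 2.98


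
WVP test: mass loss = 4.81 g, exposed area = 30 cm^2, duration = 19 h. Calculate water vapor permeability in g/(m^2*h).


84.39 g/(m^2*h)

WVP = mass_loss / (area x time) x 10000
WVP = 4.81 / (30 x 19) x 10000
WVP = 4.81 / 570 x 10000 = 84.39 g/(m^2*h)


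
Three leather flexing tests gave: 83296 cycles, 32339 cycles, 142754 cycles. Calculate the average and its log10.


Average = (83296 + 32339 + 142754) / 3 = 86130 cycles
log10(86130) = 4.94


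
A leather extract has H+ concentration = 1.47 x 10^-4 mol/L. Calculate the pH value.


pH = -log10[H+]
pH = -log10(1.47 x 10^-4) = 3.83


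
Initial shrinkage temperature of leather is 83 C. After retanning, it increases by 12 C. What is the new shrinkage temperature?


New Ts = 83 + 12 = 95 C


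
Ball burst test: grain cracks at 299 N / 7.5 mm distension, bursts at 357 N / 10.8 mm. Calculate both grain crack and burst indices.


Crack index = 39.9 N/mm
Burst index = 33.1 N/mm


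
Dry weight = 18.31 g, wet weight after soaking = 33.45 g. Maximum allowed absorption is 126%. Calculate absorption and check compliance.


WA = (33.45 - 18.31) / 18.31 x 100 = 82.7%
Maximum allowed: 126%
Compliant: Yes


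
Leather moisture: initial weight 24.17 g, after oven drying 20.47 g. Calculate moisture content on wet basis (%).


Moisture = 24.17 - 20.47 = 3.70 g
MC = 3.70 / 24.17 x 100 = 15.3%


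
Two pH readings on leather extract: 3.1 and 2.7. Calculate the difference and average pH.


Difference = 0.4
Average pH = 2.90


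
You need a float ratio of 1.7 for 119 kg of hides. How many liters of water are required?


202.3 L

Water = hide weight x target ratio
Water = 119 x 1.7 = 202.3 L


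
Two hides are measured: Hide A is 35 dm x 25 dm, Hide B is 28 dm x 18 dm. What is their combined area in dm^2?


1379 dm^2

Hide A area = 35 x 25 = 875 dm^2
Hide B area = 28 x 18 = 504 dm^2
Total = 875 + 504 = 1379 dm^2


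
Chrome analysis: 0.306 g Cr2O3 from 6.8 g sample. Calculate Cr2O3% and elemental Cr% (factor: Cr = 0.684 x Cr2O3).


Cr2O3 = 4.50%
Cr = 3.08%

Cr2O3% = 0.306 / 6.8 x 100 = 4.50%
Cr% = 4.50 x 0.684 = 3.08%


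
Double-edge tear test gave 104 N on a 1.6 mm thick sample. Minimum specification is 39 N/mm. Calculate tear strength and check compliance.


Tear strength = 65.0 N/mm
Compliant: Yes

Tear strength = 104 / 1.6 = 65.0 N/mm
Required minimum = 39 N/mm
Compliant: Yes


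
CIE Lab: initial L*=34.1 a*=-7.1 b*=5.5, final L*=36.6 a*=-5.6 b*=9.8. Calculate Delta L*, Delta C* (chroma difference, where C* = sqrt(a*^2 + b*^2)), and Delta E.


Delta L* = 2.5
Delta C* = 2.31
Delta E = 5.20

Delta L* = 36.6 - 34.1 = 2.5
C1* = sqrt((-7.1)^2 + (5.5)^2) = 8.981
C2* = sqrt((-5.6)^2 + (9.8)^2) = 11.287
Delta C* = 11.287 - 8.981 = 2.31
Delta E = sqrt((2.5)^2 + (1.5)^2 + (4.3)^2) = 5.20


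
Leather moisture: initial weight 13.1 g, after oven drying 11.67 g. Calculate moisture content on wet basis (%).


10.9%

Moisture = 13.1 - 11.67 = 1.43 g
MC = 1.43 / 13.1 x 100 = 10.9%


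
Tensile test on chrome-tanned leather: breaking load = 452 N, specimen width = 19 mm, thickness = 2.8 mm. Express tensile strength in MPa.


Cross-section = 19 x 2.8 = 53.2 mm^2
TS = 452 / 53.2 = 8.50 MPa
(1 N/mm^2 = 1 MPa)


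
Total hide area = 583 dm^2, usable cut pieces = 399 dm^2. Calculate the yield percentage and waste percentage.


Yield = 68.4%
Waste = 31.6%

Yield = 399 / 583 x 100 = 68.4%
Waste = 583 - 399 = 184 dm^2
Waste% = 100 - 68.4 = 31.6%


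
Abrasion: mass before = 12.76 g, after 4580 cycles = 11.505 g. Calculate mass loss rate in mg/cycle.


0.274 mg/cycle

Mass loss = 12.76 - 11.505 = 1.255 g
Rate = 1.255 / 4580 x 1000 = 0.274 mg/cycle


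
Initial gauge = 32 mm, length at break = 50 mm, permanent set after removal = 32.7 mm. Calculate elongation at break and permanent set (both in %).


Elongation at break = (50 - 32) / 32 x 100 = 56.3%
Permanent set = (32.7 - 32) / 32 x 100 = 2.2%


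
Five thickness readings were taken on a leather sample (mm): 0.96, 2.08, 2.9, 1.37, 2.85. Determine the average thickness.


Sum = 0.96 + 2.08 + 2.9 + 1.37 + 2.85 = 10.16
Average = 10.16 / 5 = 2.03 mm


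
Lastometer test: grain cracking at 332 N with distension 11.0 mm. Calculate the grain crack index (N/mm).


Grain crack index = force / distension
Index = 332 / 11.0 = 30.2 N/mm


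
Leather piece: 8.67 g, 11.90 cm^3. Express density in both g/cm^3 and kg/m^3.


0.729 g/cm^3
729 kg/m^3


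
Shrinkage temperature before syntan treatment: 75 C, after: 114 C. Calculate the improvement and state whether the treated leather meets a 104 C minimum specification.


Improvement = 39 C
Meets 104 C spec: Yes


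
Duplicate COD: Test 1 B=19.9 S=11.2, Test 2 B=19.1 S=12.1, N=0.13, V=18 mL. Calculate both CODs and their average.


COD1 = 502.7 mg/L
COD2 = 404.4 mg/L
Average = 453.6 mg/L

COD1 = (19.9 - 11.2) x 0.13 x 8000 / 18 = 502.7 mg/L
COD2 = (19.1 - 12.1) x 0.13 x 8000 / 18 = 404.4 mg/L
Average = (502.7 + 404.4) / 2 = 453.6 mg/L


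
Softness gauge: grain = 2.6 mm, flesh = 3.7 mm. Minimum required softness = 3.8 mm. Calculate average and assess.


Average = (2.6 + 3.7) / 2 = 3.15 mm
Minimum = 3.8 mm
Meets requirement: No


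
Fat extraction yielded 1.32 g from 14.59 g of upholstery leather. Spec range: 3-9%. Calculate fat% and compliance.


Fat content = 9.0%
Compliant: Yes


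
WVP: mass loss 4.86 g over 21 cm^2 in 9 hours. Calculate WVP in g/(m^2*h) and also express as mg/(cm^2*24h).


WVP = 4.86 / (21 x 9) x 10000 = 257.14 g/(m^2*h)
Mass loss in mg = 4.86 x 1000 = 4860 mg
Per cm^2 per 24h in mg: 4860 x 24 / (21 x 9) = 116640 / 189 = 617.14 mg/(cm^2*24h)


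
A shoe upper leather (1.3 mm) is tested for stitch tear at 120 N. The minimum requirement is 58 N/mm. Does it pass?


STS = 120 / 1.3 = 92.3 N/mm
Minimum required: 58 N/mm
Passes: Yes


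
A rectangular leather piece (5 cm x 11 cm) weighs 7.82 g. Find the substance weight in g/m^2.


Area = 5 x 11 = 55 cm^2
SW = 7.82 / 55 x 10000 = 1421.8 g/m^2


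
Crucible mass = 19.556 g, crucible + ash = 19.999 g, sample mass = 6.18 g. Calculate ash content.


Ash mass = 0.443 g
Ash content = 7.17%

Ash mass = 19.999 - 19.556 = 0.443 g
Ash% = 0.443 / 6.18 x 100 = 7.17%


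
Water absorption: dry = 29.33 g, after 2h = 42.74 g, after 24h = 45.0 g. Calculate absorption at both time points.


2h absorption = 45.7%
24h absorption = 53.4%


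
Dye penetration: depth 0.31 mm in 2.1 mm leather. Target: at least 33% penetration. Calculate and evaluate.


Penetration = 14.8%
Meets target: No


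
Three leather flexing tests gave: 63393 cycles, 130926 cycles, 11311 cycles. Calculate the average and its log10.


Average = (63393 + 130926 + 11311) / 3 = 68543 cycles
log10(68543) = 4.84


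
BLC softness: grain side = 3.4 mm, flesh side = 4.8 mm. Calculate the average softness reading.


Average = (3.4 + 4.8) / 2
Average = 4.10 mm


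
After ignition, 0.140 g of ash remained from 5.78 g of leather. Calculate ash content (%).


2.42%


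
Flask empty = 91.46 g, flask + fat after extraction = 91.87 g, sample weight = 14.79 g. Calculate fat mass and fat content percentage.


Fat mass = 0.41 g
Fat content = 2.8%

Fat mass = 91.87 - 91.46 = 0.41 g
Fat% = 0.41 / 14.79 x 100 = 2.8%


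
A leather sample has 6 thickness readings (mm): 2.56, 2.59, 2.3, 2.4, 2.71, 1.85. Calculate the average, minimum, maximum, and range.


Sum = 14.41
Average = 14.41 / 6 = 2.40 mm
Minimum = 1.85 mm
Maximum = 2.71 mm
Range = 2.71 - 1.85 = 0.86 mm


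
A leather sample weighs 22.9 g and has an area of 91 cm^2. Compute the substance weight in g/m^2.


Substance weight = mass / area x 10000
SW = 22.9 / 91 x 10000
SW = 2516.5 g/m^2


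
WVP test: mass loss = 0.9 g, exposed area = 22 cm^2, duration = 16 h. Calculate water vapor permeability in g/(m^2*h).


25.57 g/(m^2*h)

WVP = mass_loss / (area x time) x 10000
WVP = 0.9 / (22 x 16) x 10000
WVP = 0.9 / 352 x 10000 = 25.57 g/(m^2*h)


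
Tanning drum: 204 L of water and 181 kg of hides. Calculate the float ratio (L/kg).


Float ratio = water / hide weight
Ratio = 204 / 181 = 1.1


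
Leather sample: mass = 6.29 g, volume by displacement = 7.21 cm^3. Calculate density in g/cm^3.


Density = mass / volume
Density = 6.29 / 7.21 = 0.872 g/cm^3


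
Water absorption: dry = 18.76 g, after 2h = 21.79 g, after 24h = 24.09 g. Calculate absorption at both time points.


2h absorption = 16.2%
24h absorption = 28.4%

WA (2h) = (21.79 - 18.76) / 18.76 x 100 = 16.2%
WA (24h) = (24.09 - 18.76) / 18.76 x 100 = 28.4%


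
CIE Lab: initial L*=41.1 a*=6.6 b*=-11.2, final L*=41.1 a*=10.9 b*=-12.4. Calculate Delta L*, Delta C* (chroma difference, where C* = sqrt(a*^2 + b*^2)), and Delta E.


Delta L* = 41.1 - 41.1 = 0.0
C1* = sqrt((6.6)^2 + (-11.2)^2) = 13.000
C2* = sqrt((10.9)^2 + (-12.4)^2) = 16.510
Delta C* = 16.510 - 13.000 = 3.51
Delta E = sqrt((0.0)^2 + (4.3)^2 + (-1.2)^2) = 4.46


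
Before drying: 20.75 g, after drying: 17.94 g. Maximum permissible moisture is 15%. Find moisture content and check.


MC = (20.75 - 17.94) / 20.75 x 100 = 13.5%
Maximum: 15%
Acceptable: Yes


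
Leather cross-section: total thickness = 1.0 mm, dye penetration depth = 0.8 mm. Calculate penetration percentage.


80.0%

Penetration% = 0.8 / 1.0 x 100
Penetration = 80.0%


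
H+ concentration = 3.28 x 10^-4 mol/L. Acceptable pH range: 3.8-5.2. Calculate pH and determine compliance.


pH = 3.48
Compliant: No


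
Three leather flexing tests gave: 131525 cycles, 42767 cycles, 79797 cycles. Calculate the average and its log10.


Average = 84696 cycles
log10 = 4.93

Average = (131525 + 42767 + 79797) / 3 = 84696 cycles
log10(84696) = 4.93


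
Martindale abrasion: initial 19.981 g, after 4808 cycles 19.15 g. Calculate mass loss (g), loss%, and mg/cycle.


Mass loss = 0.831 g
Loss = 4.16%
Rate = 0.173 mg/cycle

Loss = 19.981 - 19.15 = 0.831 g
Loss% = 0.831 / 19.981 x 100 = 4.16%
Rate = 0.831 / 4808 x 1000 = 0.173 mg/cycle


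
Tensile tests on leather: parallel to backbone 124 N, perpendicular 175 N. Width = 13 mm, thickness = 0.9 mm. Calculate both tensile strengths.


Parallel = 10.60 N/mm^2
Perpendicular = 14.96 N/mm^2


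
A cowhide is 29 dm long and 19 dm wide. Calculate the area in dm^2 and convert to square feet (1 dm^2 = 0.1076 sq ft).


551 dm^2
59.29 sq ft


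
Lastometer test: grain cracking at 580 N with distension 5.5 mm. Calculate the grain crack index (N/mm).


105.5 N/mm


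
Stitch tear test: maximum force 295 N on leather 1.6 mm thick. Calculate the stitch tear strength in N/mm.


Stitch tear strength = force / thickness
STS = 295 / 1.6 = 184.4 N/mm


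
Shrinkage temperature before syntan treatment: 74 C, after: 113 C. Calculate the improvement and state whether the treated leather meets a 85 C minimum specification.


Improvement = 113 - 74 = 39 C
Spec check: 113 C >= 85 C? Yes


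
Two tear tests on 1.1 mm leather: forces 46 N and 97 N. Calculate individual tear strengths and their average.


Tear 1 = 46 / 1.1 = 41.8 N/mm
Tear 2 = 97 / 1.1 = 88.2 N/mm
Average = (41.8 + 88.2) / 2 = 65.0 N/mm


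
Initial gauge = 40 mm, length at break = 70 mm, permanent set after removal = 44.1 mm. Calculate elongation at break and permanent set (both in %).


Elongation at break = (70 - 40) / 40 x 100 = 75.0%
Permanent set = (44.1 - 40) / 40 x 100 = 10.3%


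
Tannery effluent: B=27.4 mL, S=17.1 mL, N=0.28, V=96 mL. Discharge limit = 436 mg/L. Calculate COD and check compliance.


COD = 240.3 mg/L
Compliant: Yes

COD = (27.4 - 17.1) x 0.28 x 8000 / 96 = 240.3 mg/L
Limit: 436 mg/L
Compliant: Yes


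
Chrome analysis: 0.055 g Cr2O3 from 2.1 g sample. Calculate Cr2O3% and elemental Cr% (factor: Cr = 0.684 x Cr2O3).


Cr2O3 = 2.62%
Cr = 1.79%

Cr2O3% = 0.055 / 2.1 x 100 = 2.62%
Cr% = 2.62 x 0.684 = 1.79%


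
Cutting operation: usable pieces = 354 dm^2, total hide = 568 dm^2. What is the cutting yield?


62.3%

Yield = usable / total x 100
Yield = 354 / 568 x 100 = 62.3%


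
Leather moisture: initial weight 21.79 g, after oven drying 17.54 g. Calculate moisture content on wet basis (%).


19.5%

Moisture = 21.79 - 17.54 = 4.25 g
MC = 4.25 / 21.79 x 100 = 19.5%


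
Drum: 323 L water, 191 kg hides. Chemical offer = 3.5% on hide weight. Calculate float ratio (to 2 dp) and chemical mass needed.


Float ratio = 323 / 191 = 1.69
Chemical = 191 x 3.5 / 100 = 6.685 kg


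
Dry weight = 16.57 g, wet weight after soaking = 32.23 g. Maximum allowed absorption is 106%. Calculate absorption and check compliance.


Absorption = 94.5%
Compliant: Yes


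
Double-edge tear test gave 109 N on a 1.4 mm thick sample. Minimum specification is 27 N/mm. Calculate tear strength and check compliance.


Tear strength = 109 / 1.4 = 77.9 N/mm
Required minimum = 27 N/mm
Compliant: Yes


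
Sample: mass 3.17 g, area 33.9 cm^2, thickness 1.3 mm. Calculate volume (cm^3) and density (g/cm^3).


Thickness in cm = 1.3 / 10 = 0.13 cm
Volume = 33.9 x 0.13 = 4.407 cm^3
Density = 3.17 / 4.407 = 0.719 g/cm^3


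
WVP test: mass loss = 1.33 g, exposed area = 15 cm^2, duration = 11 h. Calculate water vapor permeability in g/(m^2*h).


80.61 g/(m^2*h)


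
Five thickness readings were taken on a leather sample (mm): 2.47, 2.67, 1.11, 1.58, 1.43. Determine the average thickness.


1.85 mm


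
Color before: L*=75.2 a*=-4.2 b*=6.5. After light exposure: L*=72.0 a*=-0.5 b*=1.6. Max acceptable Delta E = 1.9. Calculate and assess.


Delta E = 6.92
Passes: No

dL = -3.2, da = 3.7, db = -4.9
dE = sqrt((-3.2)^2 + (3.7)^2 + (-4.9)^2) = 6.92
Max = 1.9
Passes: No


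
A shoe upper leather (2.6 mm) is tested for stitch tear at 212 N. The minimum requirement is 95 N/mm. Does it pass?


STS = 81.5 N/mm
Passes: No


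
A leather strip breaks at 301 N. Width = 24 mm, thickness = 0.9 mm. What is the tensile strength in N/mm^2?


Cross-sectional area = 24 x 0.9 = 21.6 mm^2
Tensile strength = 301 / 21.6 = 13.94 N/mm^2


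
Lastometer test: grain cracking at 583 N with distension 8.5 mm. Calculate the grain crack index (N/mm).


68.6 N/mm


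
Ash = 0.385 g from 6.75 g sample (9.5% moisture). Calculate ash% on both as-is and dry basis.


As-is ash% = 0.385 / 6.75 x 100 = 5.70%
Dry mass = 6.75 x (100 - 9.5) / 100 = 6.10875 g
Dry-basis ash% = 0.385 / 6.10875 x 100 = 6.30%
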